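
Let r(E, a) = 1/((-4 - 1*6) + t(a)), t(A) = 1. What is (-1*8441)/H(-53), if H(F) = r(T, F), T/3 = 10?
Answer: 75969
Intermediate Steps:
T = 30 (T = 3*10 = 30)
r(E, a) = -⅑ (r(E, a) = 1/((-4 - 1*6) + 1) = 1/((-4 - 6) + 1) = 1/(-10 + 1) = 1/(-9) = -⅑)
H(F) = -⅑
(-1*8441)/H(-53) = (-1*8441)/(-⅑) = -8441*(-9) = 75969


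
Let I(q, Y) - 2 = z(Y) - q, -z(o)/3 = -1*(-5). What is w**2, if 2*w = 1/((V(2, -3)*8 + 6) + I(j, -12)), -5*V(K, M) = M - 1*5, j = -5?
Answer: 25/11664 ≈ 0.0021433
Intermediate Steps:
z(o) = -15 (z(o) = -(-3)*(-5) = -3*5 = -15)
V(K, M) = 1 - M/5 (V(K, M) = -(M - 1*5)/5 = -(M - 5)/5 = -(-5 + M)/5 = 1 - M/5)
I(q, Y) = -13 - q (I(q, Y) = 2 + (-15 - q) = -13 - q)
w = 5/108 (w = 1/(2*(((1 - 1/5*(-3))*8 + 6) + (-13 - 1*(-5)))) = 1/(2*(((1 + 3/5)*8 + 6) + (-13 + 5))) = 1/(2*(((8/5)*8 + 6) - 8)) = 1/(2*((64/5 + 6) - 8)) = 1/(2*(94/5 - 8)) = 1/(2*(54/5)) = (1/2)*(5/54) = 5/108 ≈ 0.046296)
w**2 = (5/108)**2 = 25/11664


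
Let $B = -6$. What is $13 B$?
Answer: $-78$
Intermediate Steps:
$13 B = 13 \left(-6\right) = -78$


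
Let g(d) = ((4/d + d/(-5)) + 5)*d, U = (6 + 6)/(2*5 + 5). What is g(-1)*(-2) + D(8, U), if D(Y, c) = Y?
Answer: 52/5 ≈ 10.400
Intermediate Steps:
U = 4/5 (U = 12/(10 + 5) = 12/15 = 12*(1/15) = 4/5 ≈ 0.80000)
g(d) = d*(5 + 4/d - d/5) (g(d) = ((4/d + d*(-1/5)) + 5)*d = ((4/d - d/5) + 5)*d = (5 + 4/d - d/5)*d = d*(5 + 4/d - d/5))
g(-1)*(-2) + D(8, U) = (4 + 5*(-1) - 1/5*(-1)**2)*(-2) + 8 = (4 - 5 - 1/5*1)*(-2) + 8 = (4 - 5 - 1/5)*(-2) + 8 = -6/5*(-2) + 8 = 12/5 + 8 = 52/5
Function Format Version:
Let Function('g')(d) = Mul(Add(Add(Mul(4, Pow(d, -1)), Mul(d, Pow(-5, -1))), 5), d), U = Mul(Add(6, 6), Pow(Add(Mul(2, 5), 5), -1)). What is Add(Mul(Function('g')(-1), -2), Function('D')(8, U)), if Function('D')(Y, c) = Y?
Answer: Rational(52, 5) ≈ 10.400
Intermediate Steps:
U = Rational(4, 5) (U = Mul(12, Pow(Add(10, 5), -1)) = Mul(12, Pow(15, -1)) = Mul(12, Rational(1, 15)) = Rational(4, 5) ≈ 0.80000)
Function('g')(d) = Mul(d, Add(5, Mul(4, Pow(d, -1)), Mul(Rational(-1, 5), d))) (Function('g')(d) = Mul(Add(Add(Mul(4, Pow(d, -1)), Mul(d, Rational(-1, 5))), 5), d) = Mul(Add(Add(Mul(4, Pow(d, -1)), Mul(Rational(-1, 5), d)), 5), d) = Mul(Add(5, Mul(4, Pow(d, -1)), Mul(Rational(-1, 5), d)), d) = Mul(d, Add(5, Mul(4, Pow(d, -1)), Mul(Rational(-1, 5), d))))
Add(Mul(Function('g')(-1), -2), Function('D')(8, U)) = Add(Mul(Add(4, Mul(5, -1), Mul(Rational(-1, 5), Pow(-1, 2))), -2), 8) = Add(Mul(Add(4, -5, Mul(Rational(-1, 5), 1)), -2), 8) = Add(Mul(Add(4, -5, Rational(-1, 5)), -2), 8) = Add(Mul(Rational(-6, 5), -2), 8) = Add(Rational(12, 5), 8) = Rational(52, 5)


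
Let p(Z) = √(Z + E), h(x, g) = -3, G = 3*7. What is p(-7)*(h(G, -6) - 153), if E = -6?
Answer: -156*I*√13 ≈ -562.47*I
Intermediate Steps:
G = 21
p(Z) = √(-6 + Z) (p(Z) = √(Z - 6) = √(-6 + Z))
p(-7)*(h(G, -6) - 153) = √(-6 - 7)*(-3 - 153) = √(-13)*(-156) = (I*√13)*(-156) = -156*I*√13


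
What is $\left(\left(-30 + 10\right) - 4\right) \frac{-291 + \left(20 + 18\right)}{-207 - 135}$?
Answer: $- \frac{1012}{57} \approx -17.754$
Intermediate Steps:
$\left(\left(-30 + 10\right) - 4\right) \frac{-291 + \left(20 + 18\right)}{-207 - 135} = \left(-20 - 4\right) \frac{-291 + 38}{-342} = - 24 \left(\left(-253\right) \left(- \frac{1}{342}\right)\right) = \left(-24\right) \frac{253}{342} = - \frac{1012}{57}$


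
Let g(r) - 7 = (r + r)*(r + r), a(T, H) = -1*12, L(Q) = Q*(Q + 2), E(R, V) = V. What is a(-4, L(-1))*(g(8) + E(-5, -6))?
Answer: -3084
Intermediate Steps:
L(Q) = Q*(2 + Q)
a(T, H) = -12
g(r) = 7 + 4*r² (g(r) = 7 + (r + r)*(r + r) = 7 + (2*r)*(2*r) = 7 + 4*r²)
a(-4, L(-1))*(g(8) + E(-5, -6)) = -12*((7 + 4*8²) - 6) = -12*((7 + 4*64) - 6) = -12*((7 + 256) - 6) = -12*(263 - 6) = -12*257 = -3084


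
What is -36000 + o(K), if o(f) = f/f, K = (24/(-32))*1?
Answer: -35999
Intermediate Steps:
K = -¾ (K = (24*(-1/32))*1 = -¾*1 = -¾ ≈ -0.75000)
o(f) = 1
-36000 + o(K) = -36000 + 1 = -35999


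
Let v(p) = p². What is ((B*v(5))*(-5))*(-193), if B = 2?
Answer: 48250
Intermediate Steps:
((B*v(5))*(-5))*(-193) = ((2*5²)*(-5))*(-193) = ((2*25)*(-5))*(-193) = (50*(-5))*(-193) = -250*(-193) = 48250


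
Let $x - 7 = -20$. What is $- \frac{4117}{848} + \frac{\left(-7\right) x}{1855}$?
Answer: $- \frac{20377}{4240} \approx -4.8059$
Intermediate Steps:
$x = -13$ ($x = 7 - 20 = -13$)
$- \frac{4117}{848} + \frac{\left(-7\right) x}{1855} = - \frac{4117}{848} + \frac{\left(-7\right) \left(-13\right)}{1855} = \left(-4117\right) \frac{1}{848} + 91 \cdot \frac{1}{1855} = - \frac{4117}{848} + \frac{13}{265} = - \frac{20377}{4240}$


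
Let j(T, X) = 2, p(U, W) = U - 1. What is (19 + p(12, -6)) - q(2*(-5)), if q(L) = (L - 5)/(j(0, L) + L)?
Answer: 225/8 ≈ 28.125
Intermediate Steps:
p(U, W) = -1 + U
q(L) = (-5 + L)/(2 + L) (q(L) = (L - 5)/(2 + L) = (-5 + L)/(2 + L))
(19 + p(12, -6)) - q(2*(-5)) = (19 + (-1 + 12)) - (-5 + 2*(-5))/(2 + 2*(-5)) = (19 + 11) - (-5 - 10)/(2 - 10) = 30 - (-15)/(-8) = 30 - (-1)*(-15)/8 = 30 - 1*15/8 = 30 - 15/8 = 225/8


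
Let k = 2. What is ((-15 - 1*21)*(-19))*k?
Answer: 1368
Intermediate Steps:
((-15 - 1*21)*(-19))*k = ((-15 - 1*21)*(-19))*2 = ((-15 - 21)*(-19))*2 = -36*(-19)*2 = 684*2 = 1368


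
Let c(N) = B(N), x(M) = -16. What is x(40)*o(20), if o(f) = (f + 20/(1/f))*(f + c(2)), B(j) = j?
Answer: -147840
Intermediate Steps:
c(N) = N
o(f) = 21*f*(2 + f) (o(f) = (f + 20/(1/f))*(f + 2) = (f + 20*f)*(2 + f) = (21*f)*(2 + f) = 21*f*(2 + f))
x(40)*o(20) = -336*20*(2 + 20) = -336*20*22 = -16*9240 = -147840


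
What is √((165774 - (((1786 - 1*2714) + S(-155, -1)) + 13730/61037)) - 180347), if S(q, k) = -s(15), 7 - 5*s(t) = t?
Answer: I*√1271036401815135/305185 ≈ 116.82*I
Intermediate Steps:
s(t) = 7/5 - t/5
S(q, k) = 8/5 (S(q, k) = -(7/5 - ⅕*15) = -(7/5 - 3) = -1*(-8/5) = 8/5)
√((165774 - (((1786 - 1*2714) + S(-155, -1)) + 13730/61037)) - 180347) = √((165774 - (((1786 - 1*2714) + 8/5) + 13730/61037)) - 180347) = √((165774 - (((1786 - 2714) + 8/5) + 13730*(1/61037))) - 180347) = √((165774 - ((-928 + 8/5) + 13730/61037)) - 180347) = √((165774 - (-4632/5 + 13730/61037)) - 180347) = √((165774 - 1*(-282654734/305185)) - 180347) = √((165774 + 282654734/305185) - 180347) = √(50874392924/305185 - 180347) = √(-4164806271/305185) = I*√1271036401815135/305185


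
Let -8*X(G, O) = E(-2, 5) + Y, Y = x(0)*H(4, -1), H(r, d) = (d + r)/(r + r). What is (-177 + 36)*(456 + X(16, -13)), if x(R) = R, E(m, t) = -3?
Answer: -514791/8 ≈ -64349.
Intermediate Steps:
H(r, d) = (d + r)/(2*r) (H(r, d) = (d + r)/((2*r)) = (d + r)*(1/(2*r)) = (d + r)/(2*r))
Y = 0 (Y = 0*((1/2)*(-1 + 4)/4) = 0*((1/2)*(1/4)*3) = 0*(3/8) = 0)
X(G, O) = 3/8 (X(G, O) = -(-3 + 0)/8 = -1/8*(-3) = 3/8)
(-177 + 36)*(456 + X(16, -13)) = (-177 + 36)*(456 + 3/8) = -141*3651/8 = -514791/8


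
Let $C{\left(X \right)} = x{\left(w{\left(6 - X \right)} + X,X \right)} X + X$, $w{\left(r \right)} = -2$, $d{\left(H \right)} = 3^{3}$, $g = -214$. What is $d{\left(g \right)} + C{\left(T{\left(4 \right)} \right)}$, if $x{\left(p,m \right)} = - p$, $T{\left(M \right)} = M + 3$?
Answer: $-1$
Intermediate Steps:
$d{\left(H \right)} = 27$
$T{\left(M \right)} = 3 + M$
$C{\left(X \right)} = X + X \left(2 - X\right)$ ($C{\left(X \right)} = - (-2 + X) X + X = \left(2 - X\right) X + X = X \left(2 - X\right) + X = X + X \left(2 - X\right)$)
$d{\left(g \right)} + C{\left(T{\left(4 \right)} \right)} = 27 + \left(3 + 4\right) \left(3 - \left(3 + 4\right)\right) = 27 + 7 \left(3 - 7\right) = 27 + 7 \left(-4\right) = 27 - 28 = -1$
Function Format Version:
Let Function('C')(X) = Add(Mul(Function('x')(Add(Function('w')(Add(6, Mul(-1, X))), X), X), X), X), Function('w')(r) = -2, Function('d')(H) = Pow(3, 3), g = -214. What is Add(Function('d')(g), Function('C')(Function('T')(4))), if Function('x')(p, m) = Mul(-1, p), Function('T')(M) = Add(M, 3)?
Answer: -1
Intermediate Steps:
Function('d')(H) = 27
Function('T')(M) = Add(3, M)
Function('C')(X) = Add(X, Mul(X, Add(2, Mul(-1, X)))) (Function('C')(X) = Add(Mul(Mul(-1, Add(-2, X)), X), X) = Add(Mul(Add(2, Mul(-1, X)), X), X) = Add(Mul(X, Add(2, Mul(-1, X))), X) = Add(X, Mul(X, Add(2, Mul(-1, X)))))
Add(Function('d')(g), Function('C')(Function('T')(4))) = Add(27, Mul(Add(3, 4), Add(3, Mul(-1, Add(3, 4))))) = Add(27, Mul(7, Add(3, Mul(-1, 7)))) = Add(27, Mul(7, Add(3, -7))) = Add(27, Mul(7, -4)) = Add(27, -28) = -1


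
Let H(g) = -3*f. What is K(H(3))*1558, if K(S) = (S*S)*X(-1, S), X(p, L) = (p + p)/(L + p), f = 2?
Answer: 112176/7 ≈ 16025.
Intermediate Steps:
X(p, L) = 2*p/(L + p) (X(p, L) = (2*p)/(L + p) = 2*p/(L + p))
H(g) = -6 (H(g) = -3*2 = -6)
K(S) = -2*S²/(-1 + S) (K(S) = (S*S)*(2*(-1)/(S - 1)) = S²*(2*(-1)/(-1 + S)) = S²*(-2/(-1 + S)) = -2*S²/(-1 + S))
K(H(3))*1558 = -2*(-6)²/(-1 - 6)*1558 = -2*36/(-7)*1558 = -2*36*(-⅐)*1558 = (72/7)*1558 = 112176/7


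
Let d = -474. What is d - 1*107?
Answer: -581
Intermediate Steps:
d - 1*107 = -474 - 1*107 = -474 - 107 = -581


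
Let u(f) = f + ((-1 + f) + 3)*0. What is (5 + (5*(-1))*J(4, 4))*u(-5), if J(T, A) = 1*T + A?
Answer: 175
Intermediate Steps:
J(T, A) = A + T (J(T, A) = T + A = A + T)
u(f) = f (u(f) = f + (2 + f)*0 = f + 0 = f)
(5 + (5*(-1))*J(4, 4))*u(-5) = (5 + (5*(-1))*(4 + 4))*(-5) = (5 - 5*8)*(-5) = (5 - 40)*(-5) = -35*(-5) = 175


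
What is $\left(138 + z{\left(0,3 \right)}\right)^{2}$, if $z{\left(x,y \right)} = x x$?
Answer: $19044$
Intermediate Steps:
$z{\left(x,y \right)} = x^{2}$
$\left(138 + z{\left(0,3 \right)}\right)^{2} = \left(138 + 0^{2}\right)^{2} = \left(138 + 0\right)^{2} = 138^{2} = 19044$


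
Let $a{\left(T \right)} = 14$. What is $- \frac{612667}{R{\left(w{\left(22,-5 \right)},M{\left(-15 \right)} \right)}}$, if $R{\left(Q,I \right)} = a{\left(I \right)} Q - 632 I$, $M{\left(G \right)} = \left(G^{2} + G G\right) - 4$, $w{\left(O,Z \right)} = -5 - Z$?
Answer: $\frac{612667}{281872} \approx 2.1736$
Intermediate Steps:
$M{\left(G \right)} = -4 + 2 G^{2}$ ($M{\left(G \right)} = \left(G^{2} + G^{2}\right) - 4 = 2 G^{2} - 4 = -4 + 2 G^{2}$)
$R{\left(Q,I \right)} = - 632 I + 14 Q$ ($R{\left(Q,I \right)} = 14 Q - 632 I = - 632 I + 14 Q$)
$- \frac{612667}{R{\left(w{\left(22,-5 \right)},M{\left(-15 \right)} \right)}} = - \frac{612667}{- 632 \left(-4 + 2 \left(-15\right)^{2}\right) + 14 \left(-5 - -5\right)} = - \frac{612667}{- 632 \left(-4 + 2 \cdot 225\right) + 14 \left(-5 + 5\right)} = - \frac{612667}{- 632 \left(-4 + 450\right) + 14 \cdot 0} = - \frac{612667}{\left(-632\right) 446 + 0} = - \frac{612667}{-281872 + 0} = - \frac{612667}{-281872} = \left(-612667\right) \left(- \frac{1}{281872}\right) = \frac{612667}{281872}$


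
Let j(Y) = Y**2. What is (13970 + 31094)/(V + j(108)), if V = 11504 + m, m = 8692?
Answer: 11266/7965 ≈ 1.4144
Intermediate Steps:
V = 20196 (V = 11504 + 8692 = 20196)
(13970 + 31094)/(V + j(108)) = (13970 + 31094)/(20196 + 108**2) = 45064/(20196 + 11664) = 45064/31860 = 45064*(1/31860) = 11266/7965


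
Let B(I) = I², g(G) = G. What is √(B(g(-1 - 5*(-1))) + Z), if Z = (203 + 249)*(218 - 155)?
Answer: 2*√7123 ≈ 168.80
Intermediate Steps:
Z = 28476 (Z = 452*63 = 28476)
√(B(g(-1 - 5*(-1))) + Z) = √((-1 - 5*(-1))² + 28476) = √((-1 + 5)² + 28476) = √(4² + 28476) = √(16 + 28476) = √28492 = 2*√7123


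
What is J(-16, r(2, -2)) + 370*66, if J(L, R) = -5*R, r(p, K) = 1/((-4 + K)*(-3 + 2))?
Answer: 146515/6 ≈ 24419.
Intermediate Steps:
r(p, K) = 1/(4 - K) (r(p, K) = 1/((-4 + K)*(-1)) = 1/(4 - K))
J(-16, r(2, -2)) + 370*66 = -(-5)/(-4 - 2) + 370*66 = -(-5)/(-6) + 24420 = -(-5)*(-1)/6 + 24420 = -5*⅙ + 24420 = -⅚ + 24420 = 146515/6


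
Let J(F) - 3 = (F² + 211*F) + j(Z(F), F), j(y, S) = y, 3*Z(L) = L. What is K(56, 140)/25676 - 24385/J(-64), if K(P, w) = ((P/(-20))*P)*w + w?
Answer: 45053794/25931843 ≈ 1.7374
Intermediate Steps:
Z(L) = L/3
J(F) = 3 + F² + 634*F/3 (J(F) = 3 + ((F² + 211*F) + F/3) = 3 + (F² + 634*F/3) = 3 + F² + 634*F/3)
K(P, w) = w - w*P²/20 (K(P, w) = ((P*(-1/20))*P)*w + w = ((-P/20)*P)*w + w = (-P²/20)*w + w = -w*P²/20 + w = w - w*P²/20)
K(56, 140)/25676 - 24385/J(-64) = ((1/20)*140*(20 - 1*56²))/25676 - 24385/(3 + (-64)² + (634/3)*(-64)) = ((1/20)*140*(20 - 1*3136))*(1/25676) - 24385/(3 + 4096 - 40576/3) = ((1/20)*140*(20 - 3136))*(1/25676) - 24385/(-28279/3) = ((1/20)*140*(-3116))*(1/25676) - 24385*(-3/28279) = -21812*1/25676 + 73155/28279 = -779/917 + 73155/28279 = 45053794/25931843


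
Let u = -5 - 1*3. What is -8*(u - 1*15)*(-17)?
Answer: -3128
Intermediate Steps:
u = -8 (u = -5 - 3 = -8)
-8*(u - 1*15)*(-17) = -8*(-8 - 1*15)*(-17) = -8*(-8 - 15)*(-17) = -8*(-23)*(-17) = 184*(-17) = -3128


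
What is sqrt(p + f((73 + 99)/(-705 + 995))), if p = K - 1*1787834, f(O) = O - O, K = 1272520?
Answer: I*sqrt(515314) ≈ 717.85*I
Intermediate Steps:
f(O) = 0
p = -515314 (p = 1272520 - 1*1787834 = 1272520 - 1787834 = -515314)
sqrt(p + f((73 + 99)/(-705 + 995))) = sqrt(-515314 + 0) = sqrt(-515314) = I*sqrt(515314)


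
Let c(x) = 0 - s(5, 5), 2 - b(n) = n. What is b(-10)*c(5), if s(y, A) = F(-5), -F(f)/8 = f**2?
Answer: 2400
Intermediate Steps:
F(f) = -8*f**2
b(n) = 2 - n
s(y, A) = -200 (s(y, A) = -8*(-5)**2 = -8*25 = -200)
c(x) = 200 (c(x) = 0 - 1*(-200) = 0 + 200 = 200)
b(-10)*c(5) = (2 - 1*(-10))*200 = (2 + 10)*200 = 12*200 = 2400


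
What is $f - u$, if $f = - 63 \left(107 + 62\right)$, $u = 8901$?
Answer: $-19548$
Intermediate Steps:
$f = -10647$ ($f = \left(-63\right) 169 = -10647$)
$f - u = -10647 - 8901 = -19548$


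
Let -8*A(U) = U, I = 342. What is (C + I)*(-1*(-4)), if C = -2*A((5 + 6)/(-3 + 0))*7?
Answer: 4027/3 ≈ 1342.3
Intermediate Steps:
A(U) = -U/8
C = -77/12 (C = -(-1)*(5 + 6)/(-3 + 0)/4*7 = -(-1)*11/(-3)/4*7 = -(-1)*11*(-1/3)/4*7 = -(-1)*(-11)/(4*3)*7 = -2*11/24*7 = -11/12*7 = -77/12 ≈ -6.4167)
(C + I)*(-1*(-4)) = (-77/12 + 342)*(-1*(-4)) = (4027/12)*4 = 4027/3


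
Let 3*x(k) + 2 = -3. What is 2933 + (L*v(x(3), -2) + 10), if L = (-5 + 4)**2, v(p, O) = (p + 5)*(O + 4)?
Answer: 8849/3 ≈ 2949.7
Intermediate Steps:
x(k) = -5/3 (x(k) = -2/3 + (1/3)*(-3) = -2/3 - 1 = -5/3)
v(p, O) = (4 + O)*(5 + p) (v(p, O) = (5 + p)*(4 + O) = (4 + O)*(5 + p))
L = 1 (L = (-1)**2 = 1)
2933 + (L*v(x(3), -2) + 10) = 2933 + (1*(20 + 4*(-5/3) + 5*(-2) - 2*(-5/3)) + 10) = 2933 + (1*(20 - 20/3 - 10 + 10/3) + 10) = 2933 + (1*(20/3) + 10) = 2933 + (20/3 + 10) = 2933 + 50/3 = 8849/3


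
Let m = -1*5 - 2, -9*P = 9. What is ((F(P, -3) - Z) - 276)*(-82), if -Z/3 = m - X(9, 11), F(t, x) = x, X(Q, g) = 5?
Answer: 25830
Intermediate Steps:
P = -1 (P = -⅑*9 = -1)
m = -7 (m = -5 - 2 = -7)
Z = 36 (Z = -3*(-7 - 1*5) = -3*(-7 - 5) = -3*(-12) = 36)
((F(P, -3) - Z) - 276)*(-82) = ((-3 - 1*36) - 276)*(-82) = ((-3 - 36) - 276)*(-82) = (-39 - 276)*(-82) = -315*(-82) = 25830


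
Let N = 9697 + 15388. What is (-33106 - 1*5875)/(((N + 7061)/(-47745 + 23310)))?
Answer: 952500735/32146 ≈ 29630.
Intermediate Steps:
N = 25085
(-33106 - 1*5875)/(((N + 7061)/(-47745 + 23310))) = (-33106 - 1*5875)/(((25085 + 7061)/(-47745 + 23310))) = (-33106 - 5875)/((32146/(-24435))) = -38981/(32146*(-1/24435)) = -38981/(-32146/24435) = -38981*(-24435/32146) = 952500735/32146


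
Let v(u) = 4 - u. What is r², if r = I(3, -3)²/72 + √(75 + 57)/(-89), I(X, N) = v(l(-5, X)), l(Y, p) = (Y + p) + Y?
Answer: 116655649/41062464 - 121*√33/1602 ≈ 2.4070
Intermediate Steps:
l(Y, p) = p + 2*Y
I(X, N) = 14 - X (I(X, N) = 4 - (X + 2*(-5)) = 4 - (X - 10) = 4 - (-10 + X) = 4 + (10 - X) = 14 - X)
r = 121/72 - 2*√33/89 (r = (14 - 1*3)²/72 + √(75 + 57)/(-89) = (14 - 3)²*(1/72) + √132*(-1/89) = 11²*(1/72) + (2*√33)*(-1/89) = 121*(1/72) - 2*√33/89 = 121/72 - 2*√33/89 ≈ 1.5515)
r² = (121/72 - 2*√33/89)²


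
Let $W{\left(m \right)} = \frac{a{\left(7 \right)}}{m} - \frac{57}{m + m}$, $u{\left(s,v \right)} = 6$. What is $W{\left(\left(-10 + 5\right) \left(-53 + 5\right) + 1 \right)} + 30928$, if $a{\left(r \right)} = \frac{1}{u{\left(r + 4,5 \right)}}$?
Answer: $\frac{22360859}{723} \approx 30928.0$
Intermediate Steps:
$a{\left(r \right)} = \frac{1}{6}$
$W{\left(m \right)} = - \frac{85}{3 m}$ ($W{\left(m \right)} = \frac{1}{6 m} - \frac{57}{m + m} = \frac{1}{6 m} - \frac{57}{2 m} = - \frac{85}{3 m}$)
$W{\left(\left(-10 + 5\right) \left(-53 + 5\right) + 1 \right)} + 30928 = - \frac{85}{3 \left(\left(-10 + 5\right) \left(-53 + 5\right) + 1\right)} + 30928 = - \frac{85}{3 \left(\left(-5\right) \left(-48\right) + 1\right)} + 30928 = - \frac{85}{3 \left(240 + 1\right)} + 30928 = - \frac{85}{3 \cdot 241} + 30928 = \left(- \frac{85}{3}\right) \frac{1}{241} + 30928 = - \frac{85}{723} + 30928 = \frac{22360859}{723}$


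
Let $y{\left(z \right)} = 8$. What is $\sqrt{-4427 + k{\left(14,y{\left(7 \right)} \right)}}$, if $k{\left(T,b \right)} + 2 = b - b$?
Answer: $i \sqrt{4429} \approx 66.551 i$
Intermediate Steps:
$k{\left(T,b \right)} = -2$ ($k{\left(T,b \right)} = -2 + \left(b - b\right) = -2 + 0 = -2$)
$\sqrt{-4427 + k{\left(14,y{\left(7 \right)} \right)}} = \sqrt{-4427 - 2} = \sqrt{-4429} = i \sqrt{4429}$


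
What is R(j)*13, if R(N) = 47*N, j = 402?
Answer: 245622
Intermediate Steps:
R(j)*13 = (47*402)*13 = 18894*13 = 245622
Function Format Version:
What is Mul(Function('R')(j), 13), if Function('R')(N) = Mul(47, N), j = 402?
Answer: 245622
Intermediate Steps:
Mul(Function('R')(j), 13) = Mul(Mul(47, 402), 13) = Mul(18894, 13) = 245622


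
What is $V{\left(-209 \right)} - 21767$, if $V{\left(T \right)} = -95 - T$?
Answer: $-21653$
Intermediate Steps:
$V{\left(-209 \right)} - 21767 = \left(-95 - -209\right) - 21767 = \left(-95 + 209\right) - 21767 = 114 - 21767 = -21653$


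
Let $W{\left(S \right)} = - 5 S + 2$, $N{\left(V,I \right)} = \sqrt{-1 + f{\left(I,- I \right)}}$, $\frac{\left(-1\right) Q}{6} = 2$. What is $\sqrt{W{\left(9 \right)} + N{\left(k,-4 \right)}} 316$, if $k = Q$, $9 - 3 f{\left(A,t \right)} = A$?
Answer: $\frac{316 \sqrt{-387 + 3 \sqrt{30}}}{3} \approx 2027.7 i$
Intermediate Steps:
$f{\left(A,t \right)} = 3 - \frac{A}{3}$
$Q = -12$ ($Q = \left(-6\right) 2 = -12$)
$k = -12$
$N{\left(V,I \right)} = \sqrt{2 - \frac{I}{3}}$ ($N{\left(V,I \right)} = \sqrt{-1 - \left(-3 + \frac{I}{3}\right)} = \sqrt{2 - \frac{I}{3}}$)
$W{\left(S \right)} = 2 - 5 S$
$\sqrt{W{\left(9 \right)} + N{\left(k,-4 \right)}} 316 = \sqrt{\left(2 - 45\right) + \frac{\sqrt{18 - -12}}{3}} \cdot 316 = \sqrt{\left(2 - 45\right) + \frac{\sqrt{18 + 12}}{3}} \cdot 316 = \sqrt{-43 + \frac{\sqrt{30}}{3}} \cdot 316 = 316 \sqrt{-43 + \frac{\sqrt{30}}{3}}$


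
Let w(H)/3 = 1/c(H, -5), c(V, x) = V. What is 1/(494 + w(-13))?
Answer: 13/6419 ≈ 0.0020252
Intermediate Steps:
w(H) = 3/H
1/(494 + w(-13)) = 1/(494 + 3/(-13)) = 1/(494 + 3*(-1/13)) = 1/(494 - 3/13) = 1/(6419/13) = 13/6419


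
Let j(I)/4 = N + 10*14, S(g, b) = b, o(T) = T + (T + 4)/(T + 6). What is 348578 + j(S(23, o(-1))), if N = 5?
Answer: 349158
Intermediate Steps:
o(T) = T + (4 + T)/(6 + T)
j(I) = 580 (j(I) = 4*(5 + 10*14) = 4*(5 + 140) = 4*145 = 580)
348578 + j(S(23, o(-1))) = 348578 + 580 = 349158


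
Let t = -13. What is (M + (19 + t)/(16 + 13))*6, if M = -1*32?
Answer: -5532/29 ≈ -190.76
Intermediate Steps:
M = -32
(M + (19 + t)/(16 + 13))*6 = (-32 + (19 - 13)/(16 + 13))*6 = (-32 + 6/29)*6 = -922/29*6 = -5532/29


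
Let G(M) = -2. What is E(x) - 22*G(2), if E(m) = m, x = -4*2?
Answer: 36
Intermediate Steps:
x = -8
E(x) - 22*G(2) = -8 - 22*(-2) = -8 + 44 = 36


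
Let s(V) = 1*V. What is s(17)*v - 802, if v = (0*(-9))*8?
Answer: -802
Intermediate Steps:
s(V) = V
v = 0 (v = 0*8 = 0)
s(17)*v - 802 = 17*0 - 802 = 0 - 802 = -802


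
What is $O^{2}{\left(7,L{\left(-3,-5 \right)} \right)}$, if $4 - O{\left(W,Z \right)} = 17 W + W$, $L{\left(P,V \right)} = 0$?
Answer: $14884$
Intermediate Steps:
$O{\left(W,Z \right)} = 4 - 18 W$ ($O{\left(W,Z \right)} = 4 - \left(17 W + W\right) = 4 - 18 W$)
$O^{2}{\left(7,L{\left(-3,-5 \right)} \right)} = \left(4 - 126\right)^{2} = \left(-122\right)^{2} = 14884$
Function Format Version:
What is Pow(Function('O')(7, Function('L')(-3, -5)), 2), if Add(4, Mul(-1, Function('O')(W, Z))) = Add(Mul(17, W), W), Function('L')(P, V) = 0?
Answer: 14884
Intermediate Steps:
Function('O')(W, Z) = Add(4, Mul(-18, W)) (Function('O')(W, Z) = Add(4, Mul(-1, Add(Mul(17, W), W))) = Add(4, Mul(-1, Mul(18, W))) = Add(4, Mul(-18, W)))
Pow(Function('O')(7, Function('L')(-3, -5)), 2) = Pow(Add(4, Mul(-18, 7)), 2) = Pow(Add(4, -126), 2) = Pow(-122, 2) = 14884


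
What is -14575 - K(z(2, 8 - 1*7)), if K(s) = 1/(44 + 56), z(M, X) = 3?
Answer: -1457501/100 ≈ -14575.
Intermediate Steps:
K(s) = 1/100
-14575 - K(z(2, 8 - 1*7)) = -14575 - 1*1/100 = -14575 - 1/100 = -1457501/100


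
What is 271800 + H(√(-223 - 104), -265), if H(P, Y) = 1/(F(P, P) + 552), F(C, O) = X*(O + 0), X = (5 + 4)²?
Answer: 221983680784/816717 - 9*I*√327/272239 ≈ 2.718e+5 - 0.00059781*I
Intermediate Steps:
X = 81 (X = 9² = 81)
F(C, O) = 81*O (F(C, O) = 81*(O + 0) = 81*O)
H(P, Y) = 1/(552 + 81*P) (H(P, Y) = 1/(81*P + 552) = 1/(552 + 81*P))
271800 + H(√(-223 - 104), -265) = 271800 + 1/(3*(184 + 27*√(-223 - 104))) = 271800 + 1/(3*(184 + 27*√(-327))) = 271800 + 1/(3*(184 + 27*(I*√327))) = 271800 + 1/(3*(184 + 27*I*√327))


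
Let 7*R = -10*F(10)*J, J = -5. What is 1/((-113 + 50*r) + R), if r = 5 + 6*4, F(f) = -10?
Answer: 7/8859 ≈ 0.00079016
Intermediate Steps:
r = 29 (r = 5 + 24 = 29)
R = -500/7 (R = (-(-100)*(-5))/7 = (-10*50)/7 = (⅐)*(-500) = -500/7 ≈ -71.429)
1/((-113 + 50*r) + R) = 1/((-113 + 50*29) - 500/7) = 1/((-113 + 1450) - 500/7) = 1/(1337 - 500/7) = 1/(8859/7) = 7/8859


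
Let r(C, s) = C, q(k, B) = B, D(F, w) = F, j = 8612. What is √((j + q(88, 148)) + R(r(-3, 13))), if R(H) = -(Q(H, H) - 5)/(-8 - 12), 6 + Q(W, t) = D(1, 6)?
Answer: √35038/2 ≈ 93.592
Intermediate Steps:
Q(W, t) = -5 (Q(W, t) = -6 + 1 = -5)
R(H) = -½ (R(H) = -(-5 - 5)/(-8 - 12) = -(-10)/(-20) = -(-10)*(-1)/20 = -1*½ = -½)
√((j + q(88, 148)) + R(r(-3, 13))) = √((8612 + 148) - ½) = √(8760 - ½) = √(17519/2) = √35038/2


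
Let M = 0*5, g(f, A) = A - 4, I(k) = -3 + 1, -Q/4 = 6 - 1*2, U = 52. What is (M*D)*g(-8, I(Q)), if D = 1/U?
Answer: 0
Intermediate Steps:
Q = -16 (Q = -4*(6 - 1*2) = -4*(6 - 2) = -4*4 = -16)
I(k) = -2
g(f, A) = -4 + A
M = 0
D = 1/52 ≈ 0.019231
(M*D)*g(-8, I(Q)) = (0*(1/52))*(-4 - 2) = 0*(-6) = 0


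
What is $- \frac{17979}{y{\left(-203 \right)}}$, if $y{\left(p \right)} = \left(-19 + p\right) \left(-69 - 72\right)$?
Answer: $- \frac{5993}{10434} \approx -0.57437$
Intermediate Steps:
$y{\left(p \right)} = 2679 - 141 p$ ($y{\left(p \right)} = \left(-19 + p\right) \left(-141\right) = 2679 - 141 p$)
$- \frac{17979}{y{\left(-203 \right)}} = - \frac{17979}{2679 - -28623} = - \frac{17979}{2679 + 28623} = - \frac{17979}{31302} = \left(-17979\right) \frac{1}{31302} = - \frac{5993}{10434}$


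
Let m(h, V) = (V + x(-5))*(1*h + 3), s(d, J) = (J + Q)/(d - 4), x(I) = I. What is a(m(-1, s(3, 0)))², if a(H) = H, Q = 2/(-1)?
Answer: 36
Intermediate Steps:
Q = -2 (Q = 2*(-1) = -2)
s(d, J) = (-2 + J)/(-4 + d) (s(d, J) = (J - 2)/(d - 4) = (-2 + J)/(-4 + d))
m(h, V) = (-5 + V)*(3 + h) (m(h, V) = (V - 5)*(1*h + 3) = (-5 + V)*(h + 3) = (-5 + V)*(3 + h))
a(m(-1, s(3, 0)))² = (-15 - 5*(-1) + 3*((-2 + 0)/(-4 + 3)) + ((-2 + 0)/(-4 + 3))*(-1))² = (-15 + 5 + 3*(-2/(-1)) + (-2/(-1))*(-1))² = (-15 + 5 + 3*(-1*(-2)) - 1*(-2)*(-1))² = (-15 + 5 + 3*2 + 2*(-1))² = (-15 + 5 + 6 - 2)² = (-6)² = 36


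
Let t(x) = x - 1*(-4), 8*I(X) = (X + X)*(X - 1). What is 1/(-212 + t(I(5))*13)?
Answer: -1/95 ≈ -0.010526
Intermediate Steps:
I(X) = X*(-1 + X)/4 (I(X) = ((X + X)*(X - 1))/8 = ((2*X)*(-1 + X))/8 = (2*X*(-1 + X))/8 = X*(-1 + X)/4)
t(x) = 4 + x (t(x) = x + 4 = 4 + x)
1/(-212 + t(I(5))*13) = 1/(-212 + (4 + (¼)*5*(-1 + 5))*13) = 1/(-212 + (4 + (¼)*5*4)*13) = 1/(-212 + (4 + 5)*13) = 1/(-212 + 9*13) = 1/(-212 + 117) = 1/(-95) = -1/95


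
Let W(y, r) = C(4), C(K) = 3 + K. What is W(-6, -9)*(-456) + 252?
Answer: -2940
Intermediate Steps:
W(y, r) = 7 (W(y, r) = 3 + 4 = 7)
W(-6, -9)*(-456) + 252 = 7*(-456) + 252 = -3192 + 252 = -2940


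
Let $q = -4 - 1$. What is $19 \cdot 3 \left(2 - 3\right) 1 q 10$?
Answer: $2850$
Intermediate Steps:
$q = -5$
$19 \cdot 3 \left(2 - 3\right) 1 q 10 = 19 \cdot 3 \left(2 - 3\right) 1 \left(-5\right) 10 = 19 \cdot 3 \left(-1\right) 1 \left(-5\right) 10 = 19 \left(-3\right) 1 \left(-5\right) 10 = 19 \left(\left(-3\right) \left(-5\right)\right) 10 = 19 \cdot 15 \cdot 10 = 285 \cdot 10 = 2850$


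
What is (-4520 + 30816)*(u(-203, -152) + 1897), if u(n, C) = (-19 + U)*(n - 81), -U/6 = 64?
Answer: 3059513304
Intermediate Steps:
U = -384 (U = -6*64 = -384)
u(n, C) = 32643 - 403*n (u(n, C) = (-19 - 384)*(n - 81) = -403*(-81 + n) = 32643 - 403*n)
(-4520 + 30816)*(u(-203, -152) + 1897) = (-4520 + 30816)*((32643 - 403*(-203)) + 1897) = 26296*((32643 + 81809) + 1897) = 26296*(114452 + 1897) = 26296*116349 = 3059513304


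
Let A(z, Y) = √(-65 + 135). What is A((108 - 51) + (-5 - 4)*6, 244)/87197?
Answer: √70/87197 ≈ 9.5951e-5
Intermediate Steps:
A(z, Y) = √70
A((108 - 51) + (-5 - 4)*6, 244)/87197 = √70/87197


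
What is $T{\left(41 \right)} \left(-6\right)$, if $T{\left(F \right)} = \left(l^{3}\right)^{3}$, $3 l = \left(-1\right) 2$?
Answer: $\frac{1024}{6561} \approx 0.15607$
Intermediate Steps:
$l = - \frac{2}{3}$ ($l = \frac{\left(-1\right) 2}{3} = \frac{1}{3} \left(-2\right) = - \frac{2}{3} \approx -0.66667$)
$T{\left(F \right)} = - \frac{512}{19683}$ ($T{\left(F \right)} = \left(\left(- \frac{2}{3}\right)^{3}\right)^{3} = \left(- \frac{8}{27}\right)^{3} = - \frac{512}{19683}$)
$T{\left(41 \right)} \left(-6\right) = \left(- \frac{512}{19683}\right) \left(-6\right) = \frac{1024}{6561}$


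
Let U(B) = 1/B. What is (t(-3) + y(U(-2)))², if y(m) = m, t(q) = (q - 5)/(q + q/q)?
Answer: 49/4 ≈ 12.250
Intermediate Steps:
t(q) = (-5 + q)/(1 + q) (t(q) = (-5 + q)/(q + 1) = (-5 + q)/(1 + q))
(t(-3) + y(U(-2)))² = ((-5 - 3)/(1 - 3) + 1/(-2))² = (-8/(-2) - ½)² = (-½*(-8) - ½)² = (4 - ½)² = (7/2)² = 49/4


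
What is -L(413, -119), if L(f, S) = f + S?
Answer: -294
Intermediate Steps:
L(f, S) = S + f
-L(413, -119) = -(-119 + 413) = -1*294 = -294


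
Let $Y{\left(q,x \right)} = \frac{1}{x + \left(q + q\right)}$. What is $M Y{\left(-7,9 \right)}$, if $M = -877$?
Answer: $\frac{877}{5} \approx 175.4$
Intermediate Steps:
$Y{\left(q,x \right)} = \frac{1}{x + 2 q}$
$M Y{\left(-7,9 \right)} = - \frac{877}{9 + 2 \left(-7\right)} = - \frac{877}{9 - 14} = - \frac{877}{-5} = \left(-877\right) \left(- \frac{1}{5}\right) = \frac{877}{5}$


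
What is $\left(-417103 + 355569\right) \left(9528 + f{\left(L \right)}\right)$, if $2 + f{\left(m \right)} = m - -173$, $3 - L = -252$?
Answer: $-612509436$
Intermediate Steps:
$L = 255$ ($L = 3 - -252 = 3 + 252 = 255$)
$f{\left(m \right)} = 171 + m$ ($f{\left(m \right)} = -2 + \left(m - -173\right) = -2 + \left(m + 173\right) = -2 + \left(173 + m\right) = 171 + m$)
$\left(-417103 + 355569\right) \left(9528 + f{\left(L \right)}\right) = \left(-417103 + 355569\right) \left(9528 + \left(171 + 255\right)\right) = - 61534 \left(9528 + 426\right) = \left(-61534\right) 9954 = -612509436$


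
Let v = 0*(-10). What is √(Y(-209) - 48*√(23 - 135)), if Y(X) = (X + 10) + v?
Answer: √(-199 - 192*I*√7) ≈ 13.164 - 19.295*I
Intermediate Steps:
v = 0
Y(X) = 10 + X (Y(X) = (X + 10) + 0 = (10 + X) + 0 = 10 + X)
√(Y(-209) - 48*√(23 - 135)) = √((10 - 209) - 48*√(23 - 135)) = √(-199 - 192*I*√7)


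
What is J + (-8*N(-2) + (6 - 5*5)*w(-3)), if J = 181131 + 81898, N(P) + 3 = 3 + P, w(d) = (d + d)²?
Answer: 262361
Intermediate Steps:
w(d) = 4*d² (w(d) = (2*d)² = 4*d²)
N(P) = P (N(P) = -3 + (3 + P) = P)
J = 263029
J + (-8*N(-2) + (6 - 5*5)*w(-3)) = 263029 + (-8*(-2) + (6 - 5*5)*(4*(-3)²)) = 263029 + (16 + (6 - 25)*(4*9)) = 263029 + (16 - 19*36) = 263029 + (16 - 684) = 263029 - 668 = 262361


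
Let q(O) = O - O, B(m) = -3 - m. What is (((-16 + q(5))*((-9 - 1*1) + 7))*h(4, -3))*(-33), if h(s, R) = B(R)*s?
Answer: 0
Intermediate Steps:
h(s, R) = s*(-3 - R) (h(s, R) = (-3 - R)*s = s*(-3 - R))
q(O) = 0
(((-16 + q(5))*((-9 - 1*1) + 7))*h(4, -3))*(-33) = (((-16 + 0)*((-9 - 1*1) + 7))*(-1*4*(3 - 3)))*(-33) = ((-16*((-9 - 1) + 7))*(-1*4*0))*(-33) = (-16*(-10 + 7)*0)*(-33) = (-16*(-3)*0)*(-33) = (48*0)*(-33) = 0*(-33) = 0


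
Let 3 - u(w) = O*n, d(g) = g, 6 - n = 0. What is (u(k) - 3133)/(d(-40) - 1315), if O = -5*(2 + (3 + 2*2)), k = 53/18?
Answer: 572/271 ≈ 2.1107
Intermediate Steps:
k = 53/18 (k = 53*(1/18) = 53/18 ≈ 2.9444)
n = 6 (n = 6 - 1*0 = 6 + 0 = 6)
O = -45 (O = -5*(2 + (3 + 4)) = -5*(2 + 7) = -5*9 = -45)
u(w) = 273 (u(w) = 3 - (-45)*6 = 3 - 1*(-270) = 3 + 270 = 273)
(u(k) - 3133)/(d(-40) - 1315) = (273 - 3133)/(-40 - 1315) = -2860/(-1355) = -2860*(-1/1355) = 572/271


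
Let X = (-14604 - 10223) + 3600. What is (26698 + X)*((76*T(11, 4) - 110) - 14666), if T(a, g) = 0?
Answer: -80839496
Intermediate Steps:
X = -21227 (X = -24827 + 3600 = -21227)
(26698 + X)*((76*T(11, 4) - 110) - 14666) = (26698 - 21227)*((76*0 - 110) - 14666) = 5471*((0 - 110) - 14666) = 5471*(-110 - 14666) = 5471*(-14776) = -80839496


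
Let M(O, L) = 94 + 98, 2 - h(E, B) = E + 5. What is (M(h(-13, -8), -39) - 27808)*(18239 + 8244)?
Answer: -731354528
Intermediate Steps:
h(E, B) = -3 - E (h(E, B) = 2 - (E + 5) = 2 - (5 + E) = 2 + (-5 - E) = -3 - E)
M(O, L) = 192
(M(h(-13, -8), -39) - 27808)*(18239 + 8244) = (192 - 27808)*(18239 + 8244) = -27616*26483 = -731354528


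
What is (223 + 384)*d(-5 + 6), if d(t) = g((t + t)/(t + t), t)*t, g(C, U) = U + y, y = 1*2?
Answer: 1821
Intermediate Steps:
y = 2
g(C, U) = 2 + U (g(C, U) = U + 2 = 2 + U)
d(t) = t*(2 + t) (d(t) = (2 + t)*t = t*(2 + t))
(223 + 384)*d(-5 + 6) = (223 + 384)*((-5 + 6)*(2 + (-5 + 6))) = 607*(1*(2 + 1)) = 607*(1*3) = 607*3 = 1821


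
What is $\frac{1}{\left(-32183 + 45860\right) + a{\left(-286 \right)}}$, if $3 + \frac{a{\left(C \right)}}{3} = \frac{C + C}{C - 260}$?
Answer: $\frac{7}{95698} \approx 7.3147 \cdot 10^{-5}$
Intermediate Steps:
$a{\left(C \right)} = -9 + \frac{6 C}{-260 + C}$ ($a{\left(C \right)} = -9 + 3 \frac{C + C}{C - 260} = -9 + 3 \frac{2 C}{-260 + C} = -9 + \frac{6 C}{-260 + C}$)
$\frac{1}{\left(-32183 + 45860\right) + a{\left(-286 \right)}} = \frac{1}{\left(-32183 + 45860\right) + \frac{3 \left(780 - -286\right)}{-260 - 286}} = \frac{1}{13677 + \frac{3 \left(780 + 286\right)}{-546}} = \frac{1}{13677 + 3 \left(- \frac{1}{546}\right) 1066} = \frac{1}{13677 - \frac{41}{7}} = \frac{1}{\frac{95698}{7}} = \frac{7}{95698}$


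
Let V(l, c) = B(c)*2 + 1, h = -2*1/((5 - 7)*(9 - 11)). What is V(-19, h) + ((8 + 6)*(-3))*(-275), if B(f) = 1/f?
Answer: 11547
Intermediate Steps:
h = -1/2 (h = -2/((-2*(-2))) = -2/4 = -2*1/4 = -1/2 ≈ -0.50000)
V(l, c) = 1 + 2/c (V(l, c) = 2/c + 1 = 1 + 2/c)
V(-19, h) + ((8 + 6)*(-3))*(-275) = (2 - 1/2)/(-1/2) + ((8 + 6)*(-3))*(-275) = -2*3/2 + (14*(-3))*(-275) = -3 - 42*(-275) = -3 + 11550 = 11547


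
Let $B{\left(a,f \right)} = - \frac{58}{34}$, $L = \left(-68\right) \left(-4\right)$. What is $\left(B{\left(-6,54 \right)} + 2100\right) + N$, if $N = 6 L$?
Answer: $\frac{63415}{17} \approx 3730.3$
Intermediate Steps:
$L = 272$
$B{\left(a,f \right)} = - \frac{29}{17}$ ($B{\left(a,f \right)} = \left(-58\right) \frac{1}{34} = - \frac{29}{17}$)
$N = 1632$ ($N = 6 \cdot 272 = 1632$)
$\left(B{\left(-6,54 \right)} + 2100\right) + N = \left(- \frac{29}{17} + 2100\right) + 1632 = \frac{35671}{17} + 1632 = \frac{63415}{17}$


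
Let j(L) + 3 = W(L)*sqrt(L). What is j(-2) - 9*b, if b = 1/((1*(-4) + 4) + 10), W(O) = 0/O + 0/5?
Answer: -39/10 ≈ -3.9000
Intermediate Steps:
W(O) = 0 (W(O) = 0 + 0*(1/5) = 0 + 0 = 0)
j(L) = -3 (j(L) = -3 + 0*sqrt(L) = -3 + 0 = -3)
b = 1/10 (b = 1/((-4 + 4) + 10) = 1/(0 + 10) = 1/10 ≈ 0.10000)
j(-2) - 9*b = -3 - 9*1/10 = -3 - 9/10 = -39/10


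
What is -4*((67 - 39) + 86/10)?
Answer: -732/5 ≈ -146.40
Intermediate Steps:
-4*((67 - 39) + 86/10) = -4*(28 + 86*(⅒)) = -4*(28 + 43/5) = -4*183/5 = -732/5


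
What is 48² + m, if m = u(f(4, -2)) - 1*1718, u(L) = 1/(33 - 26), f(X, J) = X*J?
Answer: 4103/7 ≈ 586.14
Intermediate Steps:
f(X, J) = J*X
u(L) = ⅐ (u(L) = 1/7 = ⅐)
m = -12025/7 (m = ⅐ - 1*1718 = ⅐ - 1718 = -12025/7 ≈ -1717.9)
48² + m = 48² - 12025/7 = 2304 - 12025/7 = 4103/7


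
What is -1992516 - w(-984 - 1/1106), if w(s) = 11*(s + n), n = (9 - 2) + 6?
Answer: -2191909499/1106 ≈ -1.9818e+6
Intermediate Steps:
n = 13 (n = 7 + 6 = 13)
w(s) = 143 + 11*s (w(s) = 11*(s + 13) = 11*(13 + s) = 143 + 11*s)
-1992516 - w(-984 - 1/1106) = -1992516 - (143 + 11*(-984 - 1/1106)) = -1992516 - (143 + 11*(-1088305/1106)) = -1992516 - (143 - 11971355/1106) = -1992516 - 1*(-11813197/1106) = -1992516 + 11813197/1106 = -2191909499/1106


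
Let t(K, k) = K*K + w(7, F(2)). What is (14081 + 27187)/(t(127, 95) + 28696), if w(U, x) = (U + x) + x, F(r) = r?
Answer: 10317/11209 ≈ 0.92042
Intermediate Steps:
w(U, x) = U + 2*x
t(K, k) = 11 + K² (t(K, k) = K*K + (7 + 2*2) = K² + (7 + 4) = K² + 11 = 11 + K²)
(14081 + 27187)/(t(127, 95) + 28696) = (14081 + 27187)/((11 + 127²) + 28696) = 41268/((11 + 16129) + 28696) = 41268/(16140 + 28696) = 41268/44836 = 41268*(1/44836) = 10317/11209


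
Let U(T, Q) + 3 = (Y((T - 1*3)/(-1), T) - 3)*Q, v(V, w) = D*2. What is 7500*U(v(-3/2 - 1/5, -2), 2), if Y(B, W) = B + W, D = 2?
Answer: -22500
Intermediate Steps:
v(V, w) = 4 (v(V, w) = 2*2 = 4)
U(T, Q) = -3 (U(T, Q) = -3 + (((T - 1*3)/(-1) + T) - 3)*Q = -3 + (((T - 3)*(-1) + T) - 3)*Q = -3 + (((-3 + T)*(-1) + T) - 3)*Q = -3 + (((3 - T) + T) - 3)*Q = -3 + (3 - 3)*Q = -3 + 0*Q = -3 + 0 = -3)
7500*U(v(-3/2 - 1/5, -2), 2) = 7500*(-3) = -22500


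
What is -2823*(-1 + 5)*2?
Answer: -22584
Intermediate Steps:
-2823*(-1 + 5)*2 = -11292*2 = -2823*8 = -22584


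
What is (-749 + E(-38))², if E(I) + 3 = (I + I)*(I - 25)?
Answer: 16289296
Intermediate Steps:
E(I) = -3 + 2*I*(-25 + I) (E(I) = -3 + (I + I)*(I - 25) = -3 + (2*I)*(-25 + I) = -3 + 2*I*(-25 + I))
(-749 + E(-38))² = (-749 + (-3 - 50*(-38) + 2*(-38)²))² = (-749 + (-3 + 1900 + 2*1444))² = (-749 + (-3 + 1900 + 2888))² = (-749 + 4785)² = 4036² = 16289296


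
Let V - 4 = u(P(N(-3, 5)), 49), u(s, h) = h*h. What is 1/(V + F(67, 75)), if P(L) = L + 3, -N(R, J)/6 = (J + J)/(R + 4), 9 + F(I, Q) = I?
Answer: 1/2463 ≈ 0.00040601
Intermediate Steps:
F(I, Q) = -9 + I
N(R, J) = -12*J/(4 + R) (N(R, J) = -6*(J + J)/(R + 4) = -6*2*J/(4 + R) = -12*J/(4 + R))
P(L) = 3 + L
u(s, h) = h²
V = 2405 (V = 4 + 49² = 4 + 2401 = 2405)
1/(V + F(67, 75)) = 1/(2405 + (-9 + 67)) = 1/(2405 + 58) = 1/2463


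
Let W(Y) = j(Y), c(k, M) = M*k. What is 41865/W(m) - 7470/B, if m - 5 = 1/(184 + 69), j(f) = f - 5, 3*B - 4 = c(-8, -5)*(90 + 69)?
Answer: 33703239585/3182 ≈ 1.0592e+7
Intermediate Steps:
B = 6364/3 (B = 4/3 + ((-5*(-8))*(90 + 69))/3 = 4/3 + (40*159)/3 = 4/3 + (⅓)*6360 = 4/3 + 2120 = 6364/3 ≈ 2121.3)
j(f) = -5 + f
m = 1266/253 (m = 5 + 1/(184 + 69) = 5 + 1/253 = 1266/253 ≈ 5.0040)
W(Y) = -5 + Y
41865/W(m) - 7470/B = 41865/(-5 + 1266/253) - 7470/6364/3 = 41865/(1/253) - 7470*3/6364 = 41865*253 - 11205/3182 = 10591845 - 11205/3182 = 33703239585/3182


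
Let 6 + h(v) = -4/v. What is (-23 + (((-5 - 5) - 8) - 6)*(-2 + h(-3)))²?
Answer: 18769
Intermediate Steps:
h(v) = -6 - 4/v
(-23 + (((-5 - 5) - 8) - 6)*(-2 + h(-3)))² = (-23 + (((-5 - 5) - 8) - 6)*(-2 + (-6 - 4/(-3))))² = (-23 + ((-10 - 8) - 6)*(-2 + (-6 - 4*(-⅓))))² = (-23 + (-18 - 6)*(-2 + (-6 + 4/3)))² = (-23 - 24*(-2 - 14/3))² = (-23 - 24*(-20/3))² = (-23 + 160)² = 137² = 18769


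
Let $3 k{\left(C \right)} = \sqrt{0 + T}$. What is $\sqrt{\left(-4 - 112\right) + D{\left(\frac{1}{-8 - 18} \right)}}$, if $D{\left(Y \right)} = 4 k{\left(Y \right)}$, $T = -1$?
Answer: $\frac{2 \sqrt{-261 + 3 i}}{3} \approx 0.061897 + 10.771 i$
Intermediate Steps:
$k{\left(C \right)} = \frac{i}{3}$ ($k{\left(C \right)} = \frac{\sqrt{0 - 1}}{3} = \frac{\sqrt{-1}}{3} = \frac{i}{3}$)
$D{\left(Y \right)} = \frac{4 i}{3}$ ($D{\left(Y \right)} = 4 \frac{i}{3} = \frac{4 i}{3}$)
$\sqrt{\left(-4 - 112\right) + D{\left(\frac{1}{-8 - 18} \right)}} = \sqrt{\left(-4 - 112\right) + \frac{4 i}{3}} = \sqrt{-116 + \frac{4 i}{3}}$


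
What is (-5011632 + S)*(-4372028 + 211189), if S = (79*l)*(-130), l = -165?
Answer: 13801844151798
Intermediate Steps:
S = 1694550 (S = (79*(-165))*(-130) = -13035*(-130) = 1694550)
(-5011632 + S)*(-4372028 + 211189) = (-5011632 + 1694550)*(-4372028 + 211189) = -3317082*(-4160839) = 13801844151798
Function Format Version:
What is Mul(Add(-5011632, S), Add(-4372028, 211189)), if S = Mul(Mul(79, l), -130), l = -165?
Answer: 13801844151798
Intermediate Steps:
S = 1694550 (S = Mul(Mul(79, -165), -130) = Mul(-13035, -130) = 1694550)
Mul(Add(-5011632, S), Add(-4372028, 211189)) = Mul(Add(-5011632, 1694550), Add(-4372028, 211189)) = Mul(-3317082, -4160839) = 13801844151798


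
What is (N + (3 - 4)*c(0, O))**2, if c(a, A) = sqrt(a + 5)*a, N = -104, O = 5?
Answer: 10816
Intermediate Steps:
c(a, A) = a*sqrt(5 + a) (c(a, A) = sqrt(5 + a)*a = a*sqrt(5 + a))
(N + (3 - 4)*c(0, O))**2 = (-104 + (3 - 4)*(0*sqrt(5 + 0)))**2 = (-104 - 0*sqrt(5))**2 = (-104 - 1*0)**2 = (-104 + 0)**2 = (-104)**2 = 10816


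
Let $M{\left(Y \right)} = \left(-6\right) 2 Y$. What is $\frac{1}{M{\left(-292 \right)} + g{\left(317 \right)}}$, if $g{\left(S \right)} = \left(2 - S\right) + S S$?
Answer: $\frac{1}{103678} \approx 9.6452 \cdot 10^{-6}$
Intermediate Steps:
$M{\left(Y \right)} = - 12 Y$
$g{\left(S \right)} = 2 + S^{2} - S$ ($g{\left(S \right)} = \left(2 - S\right) + S^{2} = 2 + S^{2} - S$)
$\frac{1}{M{\left(-292 \right)} + g{\left(317 \right)}} = \frac{1}{\left(-12\right) \left(-292\right) + \left(2 + 317^{2} - 317\right)} = \frac{1}{3504 + \left(2 + 100489 - 317\right)} = \frac{1}{3504 + 100174} = \frac{1}{103678}$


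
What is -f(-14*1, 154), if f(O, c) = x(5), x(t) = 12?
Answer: -12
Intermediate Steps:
f(O, c) = 12
-f(-14*1, 154) = -1*12 = -12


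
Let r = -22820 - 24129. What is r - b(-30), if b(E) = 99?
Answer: -47048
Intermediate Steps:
r = -46949
r - b(-30) = -46949 - 1*99 = -46949 - 99 = -47048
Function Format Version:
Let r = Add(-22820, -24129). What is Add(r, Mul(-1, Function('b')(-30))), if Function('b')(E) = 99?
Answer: -47048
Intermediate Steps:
r = -46949
Add(r, Mul(-1, Function('b')(-30))) = Add(-46949, Mul(-1, 99)) = Add(-46949, -99) = -47048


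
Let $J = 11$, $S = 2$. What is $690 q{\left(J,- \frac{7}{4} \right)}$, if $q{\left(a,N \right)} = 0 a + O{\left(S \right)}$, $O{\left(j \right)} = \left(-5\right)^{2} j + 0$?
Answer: $34500$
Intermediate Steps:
$O{\left(j \right)} = 25 j$ ($O{\left(j \right)} = 25 j + 0 = 25 j$)
$q{\left(a,N \right)} = 50$ ($q{\left(a,N \right)} = 0 a + 25 \cdot 2 = 0 + 50 = 50$)
$690 q{\left(J,- \frac{7}{4} \right)} = 690 \cdot 50 = 34500$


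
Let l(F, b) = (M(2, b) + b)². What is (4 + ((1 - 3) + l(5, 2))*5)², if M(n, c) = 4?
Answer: 30276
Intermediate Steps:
l(F, b) = (4 + b)²
(4 + ((1 - 3) + l(5, 2))*5)² = (4 + ((1 - 3) + (4 + 2)²)*5)² = (4 + (-2 + 6²)*5)² = (4 + (-2 + 36)*5)² = (4 + 34*5)² = (4 + 170)² = 174² = 30276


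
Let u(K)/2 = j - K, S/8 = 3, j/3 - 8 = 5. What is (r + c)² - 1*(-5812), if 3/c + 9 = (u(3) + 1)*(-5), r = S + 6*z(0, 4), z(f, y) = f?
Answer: 893474041/139876 ≈ 6387.6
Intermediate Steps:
j = 39 (j = 24 + 3*5 = 24 + 15 = 39)
S = 24 (S = 8*3 = 24)
r = 24 (r = 24 + 6*0 = 24 + 0 = 24)
u(K) = 78 - 2*K (u(K) = 2*(39 - K) = 78 - 2*K)
c = -3/374 (c = 3/(-9 + ((78 - 2*3) + 1)*(-5)) = 3/(-9 + ((78 - 6) + 1)*(-5)) = 3/(-9 + (72 + 1)*(-5)) = 3/(-9 + 73*(-5)) = 3/(-9 - 365) = 3/(-374) = 3*(-1/374) = -3/374 ≈ -0.0080214)
(r + c)² - 1*(-5812) = (24 - 3/374)² - 1*(-5812) = (8973/374)² + 5812 = 80514729/139876 + 5812 = 893474041/139876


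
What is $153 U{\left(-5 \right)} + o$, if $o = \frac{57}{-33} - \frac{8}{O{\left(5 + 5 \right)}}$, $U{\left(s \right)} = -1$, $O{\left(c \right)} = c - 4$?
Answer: $- \frac{5150}{33} \approx -156.06$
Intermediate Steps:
$O{\left(c \right)} = -4 + c$ ($O{\left(c \right)} = c - 4 = -4 + c$)
$o = - \frac{101}{33}$ ($o = \frac{57}{-33} - \frac{8}{-4 + \left(5 + 5\right)} = 57 \left(- \frac{1}{33}\right) - \frac{8}{-4 + 10} = - \frac{19}{11} - \frac{8}{6} = - \frac{19}{11} - \frac{4}{3} = - \frac{101}{33} \approx -3.0606$)
$153 U{\left(-5 \right)} + o = 153 \left(-1\right) - \frac{101}{33} = -153 - \frac{101}{33} = - \frac{5150}{33}$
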